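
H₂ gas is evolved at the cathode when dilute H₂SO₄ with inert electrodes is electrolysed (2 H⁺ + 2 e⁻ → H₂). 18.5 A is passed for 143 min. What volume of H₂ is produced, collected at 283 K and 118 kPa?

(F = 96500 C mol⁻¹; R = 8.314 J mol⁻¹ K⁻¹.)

16.4 L

Q = I·t = 18.50 A × 8580.0 s = 158700 C.
n(e⁻) = Q/F = 158700 / 96500 = 1.645 mol.
2 electrons are transferred per H₂ molecule, so n(H₂) = 1.645 / 2 = 0.8224 mol.
V = nRT/P = (0.8224 × 8.314 × 283) / (118 × 10³ Pa) = 0.0164 m³ = 16.4 L.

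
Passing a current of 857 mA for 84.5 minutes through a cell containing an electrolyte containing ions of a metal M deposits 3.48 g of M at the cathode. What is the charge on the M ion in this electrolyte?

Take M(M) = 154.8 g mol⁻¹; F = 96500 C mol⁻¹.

Q = I·t = 0.8570 A × 5070.0 s = 4345 C, so n(e⁻) = 4345/96500 = 0.04503 mol.
n(M) deposited = 3.48 / 154.8 = 0.02248 mol.
Electrons per atom = n(e⁻)/n(M) = 0.04503 / 0.02248 = 2.00 ≈ 2, so the ion is M²⁺.

+2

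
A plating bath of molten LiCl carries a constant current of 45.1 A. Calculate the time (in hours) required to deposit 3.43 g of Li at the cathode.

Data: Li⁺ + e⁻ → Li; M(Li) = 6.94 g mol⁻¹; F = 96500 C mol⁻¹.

n(Li) = m/M = 3.43 / 6.94 = 0.4942 mol.
Each Li atom requires 1 electron, so n(e⁻) = 1 × 0.4942 = 0.4942 mol.
Q = n(e⁻)·F = 0.4942 × 96500 = 47690 C.
t = Q/I = 47690 / 45.10 A = 1058 s = 0.294 h.

0.294 h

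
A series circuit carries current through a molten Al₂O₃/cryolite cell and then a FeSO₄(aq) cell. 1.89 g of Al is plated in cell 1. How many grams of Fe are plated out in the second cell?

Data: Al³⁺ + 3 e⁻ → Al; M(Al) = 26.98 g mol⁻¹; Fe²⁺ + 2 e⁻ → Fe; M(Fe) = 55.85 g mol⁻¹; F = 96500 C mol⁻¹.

n(Al) = 1.89 / 26.98 = 0.07005 mol.
Since Al³⁺ + 3 e⁻ → Al, n(e⁻) passed = 3 × 0.07005 = 0.2102 mol.
Cells in series carry the same charge, so the same 0.2102 mol of electrons passes through cell 2.
Fe²⁺ + 2 e⁻ → Fe, so n(Fe) = 0.2102 / 2 = 0.1051 mol.
m(Fe) = 0.1051 × 55.85 = 5.87 g.

5.87 g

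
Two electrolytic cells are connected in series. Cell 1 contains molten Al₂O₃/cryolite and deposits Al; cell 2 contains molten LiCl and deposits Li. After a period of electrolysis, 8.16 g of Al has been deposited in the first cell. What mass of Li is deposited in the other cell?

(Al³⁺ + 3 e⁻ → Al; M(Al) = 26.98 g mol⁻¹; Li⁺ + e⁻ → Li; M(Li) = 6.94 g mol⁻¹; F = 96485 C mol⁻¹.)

6.30 g

n(Al) = 8.16 / 26.98 = 0.3024 mol.
Since Al³⁺ + 3 e⁻ → Al, n(e⁻) passed = 3 × 0.3024 = 0.9073 mol.
Cells in series carry the same charge, so the same 0.9073 mol of electrons passes through cell 2.
Li⁺ + e⁻ → Li, so n(Li) = 0.9073 / 1 = 0.9073 mol.
m(Li) = 0.9073 × 6.94 = 6.30 g.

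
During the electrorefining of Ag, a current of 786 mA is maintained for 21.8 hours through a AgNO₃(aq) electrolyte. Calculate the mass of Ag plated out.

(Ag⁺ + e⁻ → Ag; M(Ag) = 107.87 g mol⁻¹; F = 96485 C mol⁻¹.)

Q = I·t = 0.7860 A × 78480 s = 61690 C.
n(e⁻) = Q/F = 61690 / 96485 = 0.6393 mol.
Ag⁺ + e⁻ → Ag, so n(Ag) = n(e⁻)/1 = 0.6393 mol.
m = n·M = 0.6393 × 107.87 = 69.0 g.

69.0 g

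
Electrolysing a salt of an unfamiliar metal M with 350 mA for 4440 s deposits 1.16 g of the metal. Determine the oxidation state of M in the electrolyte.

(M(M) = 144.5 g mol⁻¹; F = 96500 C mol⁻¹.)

+2

Q = I·t = 0.3500 A × 4440.0 s = 1554 C, so n(e⁻) = 1554/96500 = 0.01610 mol.
n(M) deposited = 1.16 / 144.5 = 0.008028 mol.
Electrons per atom = n(e⁻)/n(M) = 0.01610 / 0.008028 = 2.01 ≈ 2, so the ion is M²⁺.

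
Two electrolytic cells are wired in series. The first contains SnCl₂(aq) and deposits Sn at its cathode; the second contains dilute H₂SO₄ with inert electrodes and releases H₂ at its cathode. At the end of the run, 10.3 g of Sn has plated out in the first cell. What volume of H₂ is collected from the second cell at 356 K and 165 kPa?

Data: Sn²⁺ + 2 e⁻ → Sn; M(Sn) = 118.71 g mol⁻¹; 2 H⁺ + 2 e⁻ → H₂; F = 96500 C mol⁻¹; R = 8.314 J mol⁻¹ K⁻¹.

n(Sn) = 10.3 / 118.71 = 0.08677 mol, so n(e⁻) = 2 × 0.08677 = 0.1735 mol.
The cells are in series, so the same 0.1735 mol of electrons passes through the second cell.
2 H⁺ + 2 e⁻ → H₂ — 2 mol e⁻ per mol H₂, so n(H₂) = 0.1735/2 = 0.08677 mol.
V = nRT/P = (0.08677 × 8.314 × 356) / (165 × 10³) = 0.00156 m³ = 1.56 L.

1.56 L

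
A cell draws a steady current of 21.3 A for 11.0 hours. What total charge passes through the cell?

Q = I·t = 21.30 A × 39600 s = 8.43 × 10⁵ C.

8.43 × 10⁵ C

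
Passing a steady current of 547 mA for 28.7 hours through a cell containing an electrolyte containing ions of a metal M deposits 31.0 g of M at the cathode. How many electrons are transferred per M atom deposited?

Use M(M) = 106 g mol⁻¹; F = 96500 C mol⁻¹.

Q = I·t = 0.5470 A × 103320 s = 56520 C, so n(e⁻) = 56520/96500 = 0.5857 mol.
n(M) deposited = 31.0 / 106 = 0.2925 mol.
Electrons per atom = n(e⁻)/n(M) = 0.5857 / 0.2925 = 2.00 ≈ 2, so the ion is M²⁺.

2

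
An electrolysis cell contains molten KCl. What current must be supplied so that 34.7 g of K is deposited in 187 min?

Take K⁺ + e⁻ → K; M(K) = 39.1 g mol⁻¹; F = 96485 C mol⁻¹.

n(K) = 34.7 / 39.1 = 0.8875 mol.
n(e⁻) = 1 × 0.8875 = 0.8875 mol.
Q = n(e⁻)·F = 0.8875 × 96485 = 85630 C.
I = Q/t = 85630 / 11220 s = 7.63 A.

7.63 A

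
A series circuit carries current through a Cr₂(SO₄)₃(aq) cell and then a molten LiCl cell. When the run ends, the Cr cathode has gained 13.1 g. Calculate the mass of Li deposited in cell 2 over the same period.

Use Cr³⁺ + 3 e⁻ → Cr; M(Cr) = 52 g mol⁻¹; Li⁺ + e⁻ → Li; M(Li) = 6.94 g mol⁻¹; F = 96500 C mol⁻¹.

n(Cr) = 13.1 / 52 = 0.2519 mol.
Since Cr³⁺ + 3 e⁻ → Cr, n(e⁻) passed = 3 × 0.2519 = 0.7558 mol.
Cells in series carry the same charge, so the same 0.7558 mol of electrons passes through cell 2.
Li⁺ + e⁻ → Li, so n(Li) = 0.7558 / 1 = 0.7558 mol.
m(Li) = 0.7558 × 6.94 = 5.25 g.

5.25 g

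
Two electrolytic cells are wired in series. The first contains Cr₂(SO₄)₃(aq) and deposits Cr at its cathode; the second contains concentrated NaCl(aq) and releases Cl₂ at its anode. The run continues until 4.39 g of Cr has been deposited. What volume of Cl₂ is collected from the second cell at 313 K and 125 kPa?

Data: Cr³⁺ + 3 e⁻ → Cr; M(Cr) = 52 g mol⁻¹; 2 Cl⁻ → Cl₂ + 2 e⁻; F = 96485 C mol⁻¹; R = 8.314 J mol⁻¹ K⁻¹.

2.64 L

n(Cr) = 4.39 / 52 = 0.08442 mol, so n(e⁻) = 3 × 0.08442 = 0.2533 mol.
The cells are in series, so the same 0.2533 mol of electrons passes through the second cell.
2 Cl⁻ → Cl₂ + 2 e⁻ — 2 mol e⁻ per mol Cl₂, so n(Cl₂) = 0.2533/2 = 0.1266 mol.
V = nRT/P = (0.1266 × 8.314 × 313) / (125 × 10³) = 0.00264 m³ = 2.64 L.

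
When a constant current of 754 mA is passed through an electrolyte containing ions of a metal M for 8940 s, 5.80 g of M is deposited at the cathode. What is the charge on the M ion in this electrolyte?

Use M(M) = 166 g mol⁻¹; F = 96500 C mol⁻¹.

+2

Q = I·t = 0.7540 A × 8940.0 s = 6741 C, so n(e⁻) = 6741/96500 = 0.06985 mol.
n(M) deposited = 5.80 / 166 = 0.03494 mol.
Electrons per atom = n(e⁻)/n(M) = 0.06985 / 0.03494 = 2.00 ≈ 2, so the ion is M²⁺.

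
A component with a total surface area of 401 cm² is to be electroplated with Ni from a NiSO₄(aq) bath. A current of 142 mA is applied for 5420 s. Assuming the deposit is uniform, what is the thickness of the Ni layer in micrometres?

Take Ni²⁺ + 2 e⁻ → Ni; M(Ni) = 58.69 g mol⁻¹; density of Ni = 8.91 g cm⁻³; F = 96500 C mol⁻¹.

Q = I·t = 0.1420 × 5420.0 = 769.6 C; n(e⁻) = 0.007976 mol.
n(Ni) = n(e⁻)/2 = 0.003988 mol, so m = 0.003988 × 58.69 = 0.2340 g.
Volume = m/ρ = 0.2340 / 8.91 = 0.02627 cm³.
Thickness = V/A = 0.02627 / 401 = 6.55 × 10⁻⁵ cm = 0.655 μm.

0.655 μm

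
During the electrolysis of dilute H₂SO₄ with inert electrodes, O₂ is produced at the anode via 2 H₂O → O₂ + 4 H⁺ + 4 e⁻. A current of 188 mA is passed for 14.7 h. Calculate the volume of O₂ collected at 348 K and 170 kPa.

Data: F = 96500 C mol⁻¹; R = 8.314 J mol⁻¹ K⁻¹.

0.439 L

Q = I·t = 0.1880 A × 52920 s = 9949 C.
n(e⁻) = Q/F = 9949 / 96500 = 0.1031 mol.
4 electrons are transferred per O₂ molecule, so n(O₂) = 0.1031 / 4 = 0.02577 mol.
V = nRT/P = (0.02577 × 8.314 × 348) / (170 × 10³ Pa) = 4.39 × 10⁻⁴ m³ = 0.439 L.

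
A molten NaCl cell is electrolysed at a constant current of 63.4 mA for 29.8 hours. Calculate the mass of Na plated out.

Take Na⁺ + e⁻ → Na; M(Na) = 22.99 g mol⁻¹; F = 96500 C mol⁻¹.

Q = I·t = 0.06340 A × 107280 s = 6802 C.
n(e⁻) = Q/F = 6802 / 96500 = 0.07048 mol.
Na⁺ + e⁻ → Na, so n(Na) = n(e⁻)/1 = 0.07048 mol.
m = n·M = 0.07048 × 22.99 = 1.62 g.

1.62 g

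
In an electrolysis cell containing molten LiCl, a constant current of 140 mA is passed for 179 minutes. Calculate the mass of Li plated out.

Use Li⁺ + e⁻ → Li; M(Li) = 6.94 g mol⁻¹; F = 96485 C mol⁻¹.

Q = I·t = 0.1400 A × 10740 s = 1504 C.
n(e⁻) = Q/F = 1504 / 96485 = 0.01558 mol.
Li⁺ + e⁻ → Li, so n(Li) = n(e⁻)/1 = 0.01558 mol.
m = n·M = 0.01558 × 6.94 = 0.108 g.

0.108 g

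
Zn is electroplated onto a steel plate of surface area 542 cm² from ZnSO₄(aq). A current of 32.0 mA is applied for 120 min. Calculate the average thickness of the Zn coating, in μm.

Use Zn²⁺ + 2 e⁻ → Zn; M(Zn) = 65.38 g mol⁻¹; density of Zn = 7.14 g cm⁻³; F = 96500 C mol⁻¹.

0.202 μm

Q = I·t = 0.03200 × 7200.0 = 230.4 C; n(e⁻) = 0.002388 mol.
n(Zn) = n(e⁻)/2 = 0.001194 mol, so m = 0.001194 × 65.38 = 0.07805 g.
Volume = m/ρ = 0.07805 / 7.14 = 0.01093 cm³.
Thickness = V/A = 0.01093 / 542 = 2.02 × 10⁻⁵ cm = 0.202 μm.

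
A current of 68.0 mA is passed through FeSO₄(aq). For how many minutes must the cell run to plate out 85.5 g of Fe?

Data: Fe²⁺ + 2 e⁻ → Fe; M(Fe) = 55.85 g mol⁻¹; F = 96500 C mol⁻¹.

72400 min

n(Fe) = m/M = 85.5 / 55.85 = 1.531 mol.
Each Fe atom requires 2 electrons, so n(e⁻) = 2 × 1.531 = 3.062 mol.
Q = n(e⁻)·F = 3.062 × 96500 = 295500 C.
t = Q/I = 295500 / 0.06800 A = 4345000 s = 72400 min.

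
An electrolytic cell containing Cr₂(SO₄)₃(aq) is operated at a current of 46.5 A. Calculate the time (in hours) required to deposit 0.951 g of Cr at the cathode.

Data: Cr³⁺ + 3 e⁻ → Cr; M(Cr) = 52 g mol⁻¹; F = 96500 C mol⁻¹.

n(Cr) = m/M = 0.951 / 52 = 0.01829 mol.
Each Cr atom requires 3 electrons, so n(e⁻) = 3 × 0.01829 = 0.05487 mol.
Q = n(e⁻)·F = 0.05487 × 96500 = 5295 C.
t = Q/I = 5295 / 46.50 A = 113.9 s = 0.0316 h.

0.0316 h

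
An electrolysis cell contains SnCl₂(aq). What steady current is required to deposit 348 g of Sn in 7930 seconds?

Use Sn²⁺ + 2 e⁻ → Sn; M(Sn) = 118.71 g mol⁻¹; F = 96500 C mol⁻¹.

71.3 A

n(Sn) = 348 / 118.71 = 2.932 mol.
n(e⁻) = 2 × 2.932 = 5.863 mol.
Q = n(e⁻)·F = 5.863 × 96500 = 565800 C.
I = Q/t = 565800 / 7930.0 s = 71.3 A.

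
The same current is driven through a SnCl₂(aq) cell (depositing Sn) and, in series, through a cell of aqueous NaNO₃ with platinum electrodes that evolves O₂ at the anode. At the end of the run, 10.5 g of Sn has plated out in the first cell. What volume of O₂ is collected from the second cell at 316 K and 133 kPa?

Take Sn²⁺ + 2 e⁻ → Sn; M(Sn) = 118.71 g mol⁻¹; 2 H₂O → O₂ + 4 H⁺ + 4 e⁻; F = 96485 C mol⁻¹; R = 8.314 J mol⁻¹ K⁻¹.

0.874 L

n(Sn) = 10.5 / 118.71 = 0.08845 mol, so n(e⁻) = 2 × 0.08845 = 0.1769 mol.
The cells are in series, so the same 0.1769 mol of electrons passes through the second cell.
2 H₂O → O₂ + 4 H⁺ + 4 e⁻ — 4 mol e⁻ per mol O₂, so n(O₂) = 0.1769/4 = 0.04423 mol.
V = nRT/P = (0.04423 × 8.314 × 316) / (133 × 10³) = 8.74 × 10⁻⁴ m³ = 0.874 L.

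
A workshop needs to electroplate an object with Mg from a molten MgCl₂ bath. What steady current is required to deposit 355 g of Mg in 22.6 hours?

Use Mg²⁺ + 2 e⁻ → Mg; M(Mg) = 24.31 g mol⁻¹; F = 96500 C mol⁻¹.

n(Mg) = 355 / 24.31 = 14.60 mol.
n(e⁻) = 2 × 14.60 = 29.21 mol.
Q = n(e⁻)·F = 29.21 × 96500 = 2818000 C.
I = Q/t = 2818000 / 81360 s = 34.6 A.

34.6 A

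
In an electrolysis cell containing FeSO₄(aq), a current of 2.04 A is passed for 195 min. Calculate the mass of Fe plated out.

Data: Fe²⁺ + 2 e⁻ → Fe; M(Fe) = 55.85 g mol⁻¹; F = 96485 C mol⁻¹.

6.91 g

Q = I·t = 2.040 A × 11700 s = 23870 C.
n(e⁻) = Q/F = 23870 / 96485 = 0.2474 mol.
Fe²⁺ + 2 e⁻ → Fe, so n(Fe) = n(e⁻)/2 = 0.1237 mol.
m = n·M = 0.1237 × 55.85 = 6.91 g.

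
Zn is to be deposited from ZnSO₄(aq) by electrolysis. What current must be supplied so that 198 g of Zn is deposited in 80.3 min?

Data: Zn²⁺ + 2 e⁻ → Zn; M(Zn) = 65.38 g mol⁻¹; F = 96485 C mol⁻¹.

n(Zn) = 198 / 65.38 = 3.028 mol.
n(e⁻) = 2 × 3.028 = 6.057 mol.
Q = n(e⁻)·F = 6.057 × 96485 = 584400 C.
I = Q/t = 584400 / 4818.0 s = 121 A.

121 A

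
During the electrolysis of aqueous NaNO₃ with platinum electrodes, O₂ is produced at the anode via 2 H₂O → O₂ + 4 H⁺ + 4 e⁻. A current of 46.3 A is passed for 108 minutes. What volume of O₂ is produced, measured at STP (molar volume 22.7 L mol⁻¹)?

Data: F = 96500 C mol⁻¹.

Q = I·t = 46.30 A × 6480.0 s = 300000 C.
n(e⁻) = Q/F = 300000 / 96500 = 3.109 mol.
4 electrons are transferred per O₂ molecule, so n(O₂) = 3.109 / 4 = 0.7773 mol.
V = n × V_m = 0.7773 × 22.7 = 17.6 L.

17.6 L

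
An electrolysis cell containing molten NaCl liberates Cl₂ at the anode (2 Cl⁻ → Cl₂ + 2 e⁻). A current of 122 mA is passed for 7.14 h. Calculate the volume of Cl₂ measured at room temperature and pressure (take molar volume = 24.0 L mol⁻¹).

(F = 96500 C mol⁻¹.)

0.390 L

Q = I·t = 0.1220 A × 25704 s = 3136 C.
n(e⁻) = Q/F = 3136 / 96500 = 0.03250 mol.
2 electrons are transferred per Cl₂ molecule, so n(Cl₂) = 0.03250 / 2 = 0.01625 mol.
V = n × V_m = 0.01625 × 24.0 = 0.390 L.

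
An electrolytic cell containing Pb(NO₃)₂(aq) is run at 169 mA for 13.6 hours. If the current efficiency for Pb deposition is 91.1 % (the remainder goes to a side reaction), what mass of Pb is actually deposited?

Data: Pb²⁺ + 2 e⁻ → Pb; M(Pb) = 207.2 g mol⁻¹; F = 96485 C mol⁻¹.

Q = I·t = 0.1690 × 48960 = 8274 C.
n(e⁻) = 8274/96485 = 0.08576 mol; theoretically n(Pb) = 0.08576/2 = 0.04288 mol, m_theo = 8.884 g.
At 91.1 % efficiency, m_actual = 0.911 × 8.884 = 8.09 g.

8.09 g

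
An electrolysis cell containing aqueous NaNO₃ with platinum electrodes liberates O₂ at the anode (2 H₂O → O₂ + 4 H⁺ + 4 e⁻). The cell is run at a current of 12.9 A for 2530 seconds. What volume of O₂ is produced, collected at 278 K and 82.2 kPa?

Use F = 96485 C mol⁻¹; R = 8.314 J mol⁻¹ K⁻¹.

Q = I·t = 12.90 A × 2530.0 s = 32640 C.
n(e⁻) = Q/F = 32640 / 96485 = 0.3383 mol.
4 electrons are transferred per O₂ molecule, so n(O₂) = 0.3383 / 4 = 0.08456 mol.
V = nRT/P = (0.08456 × 8.314 × 278) / (82.2 × 10³ Pa) = 0.00238 m³ = 2.38 L.

2.38 L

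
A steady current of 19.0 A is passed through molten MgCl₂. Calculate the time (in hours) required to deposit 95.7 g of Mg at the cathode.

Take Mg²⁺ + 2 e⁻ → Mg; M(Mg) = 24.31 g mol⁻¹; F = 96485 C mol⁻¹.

11.1 h

n(Mg) = m/M = 95.7 / 24.31 = 3.937 mol.
Each Mg atom requires 2 electrons, so n(e⁻) = 2 × 3.937 = 7.873 mol.
Q = n(e⁻)·F = 7.873 × 96485 = 759700 C.
t = Q/I = 759700 / 19.00 A = 39980 s = 11.1 h.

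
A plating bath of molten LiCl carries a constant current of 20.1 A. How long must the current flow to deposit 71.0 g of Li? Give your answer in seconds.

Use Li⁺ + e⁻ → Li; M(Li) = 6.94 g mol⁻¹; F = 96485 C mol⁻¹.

49100 s

n(Li) = m/M = 71.0 / 6.94 = 10.23 mol.
Each Li atom requires 1 electron, so n(e⁻) = 1 × 10.23 = 10.23 mol.
Q = n(e⁻)·F = 10.23 × 96485 = 987100 C.
t = Q/I = 987100 / 20.10 A = 49110 s.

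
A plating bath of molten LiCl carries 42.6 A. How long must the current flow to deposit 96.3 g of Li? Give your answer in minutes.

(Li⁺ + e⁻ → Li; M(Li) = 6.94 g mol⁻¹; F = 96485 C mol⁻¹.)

524 min

n(Li) = m/M = 96.3 / 6.94 = 13.88 mol.
Each Li atom requires 1 electron, so n(e⁻) = 1 × 13.88 = 13.88 mol.
Q = n(e⁻)·F = 13.88 × 96485 = 1339000 C.
t = Q/I = 1339000 / 42.60 A = 31430 s = 524 min.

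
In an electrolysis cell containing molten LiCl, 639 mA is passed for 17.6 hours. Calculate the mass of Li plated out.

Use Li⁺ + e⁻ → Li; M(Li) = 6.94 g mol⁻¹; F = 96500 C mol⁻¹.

Q = I·t = 0.6390 A × 63360 s = 40490 C.
n(e⁻) = Q/F = 40490 / 96500 = 0.4196 mol.
Li⁺ + e⁻ → Li, so n(Li) = n(e⁻)/1 = 0.4196 mol.
m = n·M = 0.4196 × 6.94 = 2.91 g.

2.91 g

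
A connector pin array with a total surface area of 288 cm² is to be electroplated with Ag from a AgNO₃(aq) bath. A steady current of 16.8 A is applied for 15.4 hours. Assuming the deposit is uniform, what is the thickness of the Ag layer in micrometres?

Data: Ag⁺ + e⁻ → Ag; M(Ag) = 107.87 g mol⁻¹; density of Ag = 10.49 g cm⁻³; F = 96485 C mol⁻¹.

Q = I·t = 16.80 × 55440 = 931400 C; n(e⁻) = 9.653 mol.
n(Ag) = n(e⁻)/1 = 9.653 mol, so m = 9.653 × 107.87 = 1041 g.
Volume = m/ρ = 1041 / 10.49 = 99.27 cm³.
Thickness = V/A = 99.27 / 288 = 0.345 cm = 3450 μm.

3450 μm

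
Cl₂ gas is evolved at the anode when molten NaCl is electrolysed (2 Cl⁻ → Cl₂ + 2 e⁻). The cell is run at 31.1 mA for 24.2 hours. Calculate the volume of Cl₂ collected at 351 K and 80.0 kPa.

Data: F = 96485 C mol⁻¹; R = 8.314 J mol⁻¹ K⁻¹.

0.512 L

Q = I·t = 0.03110 A × 87120 s = 2709 C.
n(e⁻) = Q/F = 2709 / 96485 = 0.02808 mol.
2 electrons are transferred per Cl₂ molecule, so n(Cl₂) = 0.02808 / 2 = 0.01404 mol.
V = nRT/P = (0.01404 × 8.314 × 351) / (80.0 × 10³ Pa) = 5.12 × 10⁻⁴ m³ = 0.512 L.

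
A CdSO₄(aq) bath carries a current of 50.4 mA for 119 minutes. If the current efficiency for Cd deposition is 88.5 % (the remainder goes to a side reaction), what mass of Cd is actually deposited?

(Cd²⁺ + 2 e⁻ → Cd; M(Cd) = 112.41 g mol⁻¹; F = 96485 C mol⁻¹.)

Q = I·t = 0.05040 × 7140.0 = 359.9 C.
n(e⁻) = 359.9/96485 = 0.003730 mol; theoretically n(Cd) = 0.003730/2 = 0.001865 mol, m_theo = 0.2096 g.
At 88.5 % efficiency, m_actual = 0.885 × 0.2096 = 0.186 g.

0.186 g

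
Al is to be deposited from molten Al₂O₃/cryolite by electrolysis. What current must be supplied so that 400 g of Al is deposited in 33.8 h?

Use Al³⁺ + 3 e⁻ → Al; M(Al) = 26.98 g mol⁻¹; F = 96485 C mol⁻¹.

n(Al) = 400 / 26.98 = 14.83 mol.
n(e⁻) = 3 × 14.83 = 44.48 mol.
Q = n(e⁻)·F = 44.48 × 96485 = 4291000 C.
I = Q/t = 4291000 / 121680 s = 35.3 A.

35.3 A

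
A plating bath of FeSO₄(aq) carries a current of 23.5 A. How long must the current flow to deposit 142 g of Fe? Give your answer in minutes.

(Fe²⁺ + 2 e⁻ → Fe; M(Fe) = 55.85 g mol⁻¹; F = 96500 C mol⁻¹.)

n(Fe) = m/M = 142 / 55.85 = 2.543 mol.
Each Fe atom requires 2 electrons, so n(e⁻) = 2 × 2.543 = 5.085 mol.
Q = n(e⁻)·F = 5.085 × 96500 = 490700 C.
t = Q/I = 490700 / 23.50 A = 20880 s = 348 min.

348 min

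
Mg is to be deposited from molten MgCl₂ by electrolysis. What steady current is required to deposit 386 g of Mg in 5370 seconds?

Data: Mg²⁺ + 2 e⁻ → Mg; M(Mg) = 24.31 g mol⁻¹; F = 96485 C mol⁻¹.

571 A

n(Mg) = 386 / 24.31 = 15.88 mol.
n(e⁻) = 2 × 15.88 = 31.76 mol.
Q = n(e⁻)·F = 31.76 × 96485 = 3064000 C.
I = Q/t = 3064000 / 5370.0 s = 571 A.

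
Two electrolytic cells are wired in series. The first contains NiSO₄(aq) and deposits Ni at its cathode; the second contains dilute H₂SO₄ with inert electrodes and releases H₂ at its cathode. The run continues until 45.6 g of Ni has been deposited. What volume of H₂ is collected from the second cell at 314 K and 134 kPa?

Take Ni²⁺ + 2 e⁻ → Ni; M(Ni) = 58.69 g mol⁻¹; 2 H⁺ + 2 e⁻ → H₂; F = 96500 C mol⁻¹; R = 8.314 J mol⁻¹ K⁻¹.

n(Ni) = 45.6 / 58.69 = 0.7770 mol, so n(e⁻) = 2 × 0.7770 = 1.554 mol.
The cells are in series, so the same 1.554 mol of electrons passes through the second cell.
2 H⁺ + 2 e⁻ → H₂ — 2 mol e⁻ per mol H₂, so n(H₂) = 1.554/2 = 0.7770 mol.
V = nRT/P = (0.7770 × 8.314 × 314) / (134 × 10³) = 0.0151 m³ = 15.1 L.

15.1 L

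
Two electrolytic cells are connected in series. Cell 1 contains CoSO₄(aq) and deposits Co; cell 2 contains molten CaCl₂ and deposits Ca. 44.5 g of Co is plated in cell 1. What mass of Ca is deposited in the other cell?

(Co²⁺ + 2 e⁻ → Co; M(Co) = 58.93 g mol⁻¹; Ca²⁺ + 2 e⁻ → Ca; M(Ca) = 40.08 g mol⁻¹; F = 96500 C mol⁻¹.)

n(Co) = 44.5 / 58.93 = 0.7551 mol.
Since Co²⁺ + 2 e⁻ → Co, n(e⁻) passed = 2 × 0.7551 = 1.510 mol.
Cells in series carry the same charge, so the same 1.510 mol of electrons passes through cell 2.
Ca²⁺ + 2 e⁻ → Ca, so n(Ca) = 1.510 / 2 = 0.7551 mol.
m(Ca) = 0.7551 × 40.08 = 30.3 g.

30.3 g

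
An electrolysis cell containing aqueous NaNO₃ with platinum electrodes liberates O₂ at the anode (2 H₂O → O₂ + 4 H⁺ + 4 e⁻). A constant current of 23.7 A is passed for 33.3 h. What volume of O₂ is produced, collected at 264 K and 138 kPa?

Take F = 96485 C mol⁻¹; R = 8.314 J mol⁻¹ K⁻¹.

117 L

Q = I·t = 23.70 A × 119880 s = 2841000 C.
n(e⁻) = Q/F = 2841000 / 96485 = 29.45 mol.
4 electrons are transferred per O₂ molecule, so n(O₂) = 29.45 / 4 = 7.362 mol.
V = nRT/P = (7.362 × 8.314 × 264) / (138 × 10³ Pa) = 0.117 m³ = 117 L.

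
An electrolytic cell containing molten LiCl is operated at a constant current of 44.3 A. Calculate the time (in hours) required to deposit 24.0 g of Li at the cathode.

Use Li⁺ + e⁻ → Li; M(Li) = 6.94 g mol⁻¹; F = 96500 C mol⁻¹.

n(Li) = m/M = 24.0 / 6.94 = 3.458 mol.
Each Li atom requires 1 electron, so n(e⁻) = 1 × 3.458 = 3.458 mol.
Q = n(e⁻)·F = 3.458 × 96500 = 333700 C.
t = Q/I = 333700 / 44.30 A = 7533 s = 2.09 h.

2.09 h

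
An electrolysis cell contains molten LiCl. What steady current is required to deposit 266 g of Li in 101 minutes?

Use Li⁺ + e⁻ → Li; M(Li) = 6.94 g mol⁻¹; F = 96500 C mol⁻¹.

610 A

n(Li) = 266 / 6.94 = 38.33 mol.
n(e⁻) = 1 × 38.33 = 38.33 mol.
Q = n(e⁻)·F = 38.33 × 96500 = 3699000 C.
I = Q/t = 3699000 / 6060.0 s = 610 A.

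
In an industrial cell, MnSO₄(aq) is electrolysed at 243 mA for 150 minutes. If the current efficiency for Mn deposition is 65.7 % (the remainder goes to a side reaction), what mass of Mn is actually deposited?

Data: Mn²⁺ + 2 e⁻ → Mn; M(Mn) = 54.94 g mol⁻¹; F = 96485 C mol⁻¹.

Q = I·t = 0.2430 × 9000.0 = 2187 C.
n(e⁻) = 2187/96485 = 0.02267 mol; theoretically n(Mn) = 0.02267/2 = 0.01133 mol, m_theo = 0.6227 g.
At 65.7 % efficiency, m_actual = 0.657 × 0.6227 = 0.409 g.

0.409 g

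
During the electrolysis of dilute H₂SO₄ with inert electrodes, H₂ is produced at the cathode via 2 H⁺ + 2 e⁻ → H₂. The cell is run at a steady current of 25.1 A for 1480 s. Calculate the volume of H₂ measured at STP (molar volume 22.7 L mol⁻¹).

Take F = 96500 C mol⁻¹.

4.37 L

Q = I·t = 25.10 A × 1480.0 s = 37150 C.
n(e⁻) = Q/F = 37150 / 96500 = 0.3850 mol.
2 electrons are transferred per H₂ molecule, so n(H₂) = 0.3850 / 2 = 0.1925 mol.
V = n × V_m = 0.1925 × 22.7 = 4.37 L.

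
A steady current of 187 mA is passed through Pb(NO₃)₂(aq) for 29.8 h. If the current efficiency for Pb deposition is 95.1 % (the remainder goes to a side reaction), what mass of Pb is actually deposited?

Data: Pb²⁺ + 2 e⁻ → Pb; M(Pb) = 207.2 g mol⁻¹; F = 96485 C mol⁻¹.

Q = I·t = 0.1870 × 107280 = 20060 C.
n(e⁻) = 20060/96485 = 0.2079 mol; theoretically n(Pb) = 0.2079/2 = 0.1040 mol, m_theo = 21.54 g.
At 95.1 % efficiency, m_actual = 0.951 × 21.54 = 20.5 g.

20.5 g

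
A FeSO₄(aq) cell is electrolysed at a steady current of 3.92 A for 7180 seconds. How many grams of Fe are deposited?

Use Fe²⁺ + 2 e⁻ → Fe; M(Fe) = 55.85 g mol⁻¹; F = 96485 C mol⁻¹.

Q = I·t = 3.920 A × 7180.0 s = 28150 C.
n(e⁻) = Q/F = 28150 / 96485 = 0.2917 mol.
Fe²⁺ + 2 e⁻ → Fe, so n(Fe) = n(e⁻)/2 = 0.1459 mol.
m = n·M = 0.1459 × 55.85 = 8.15 g.

8.15 g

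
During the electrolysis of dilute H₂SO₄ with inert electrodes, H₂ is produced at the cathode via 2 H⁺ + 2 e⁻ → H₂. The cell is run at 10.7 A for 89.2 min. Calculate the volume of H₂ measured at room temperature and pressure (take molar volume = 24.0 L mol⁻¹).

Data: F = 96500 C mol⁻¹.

Q = I·t = 10.70 A × 5352.0 s = 57270 C.
n(e⁻) = Q/F = 57270 / 96500 = 0.5934 mol.
2 electrons are transferred per H₂ molecule, so n(H₂) = 0.5934 / 2 = 0.2967 mol.
V = n × V_m = 0.2967 × 24.0 = 7.12 L.

7.12 L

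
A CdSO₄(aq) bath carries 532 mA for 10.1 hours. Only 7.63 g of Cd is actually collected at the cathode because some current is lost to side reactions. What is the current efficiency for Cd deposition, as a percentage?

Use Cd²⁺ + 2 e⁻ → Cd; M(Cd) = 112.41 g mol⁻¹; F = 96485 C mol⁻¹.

67.7 %

Q = I·t = 0.5320 × 36360 = 19340 C; n(e⁻) = 19340/96485 = 0.2005 mol.
Theoretical n(Cd) = n(e⁻)/2 = 0.1002 mol, i.e. m_theo = 0.1002 × 112.41 = 11.27 g.
Efficiency = m_actual / m_theo = 7.63 / 11.27 = 67.7 %.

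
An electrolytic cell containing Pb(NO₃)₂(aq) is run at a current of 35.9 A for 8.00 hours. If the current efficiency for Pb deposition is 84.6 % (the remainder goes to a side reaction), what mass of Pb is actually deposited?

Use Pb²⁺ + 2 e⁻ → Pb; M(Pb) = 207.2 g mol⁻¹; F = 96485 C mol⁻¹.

939 g

Q = I·t = 35.90 × 28800 = 1034000 C.
n(e⁻) = 1034000/96485 = 10.72 mol; theoretically n(Pb) = 10.72/2 = 5.358 mol, m_theo = 1110 g.
At 84.6 % efficiency, m_actual = 0.846 × 1110 = 939 g.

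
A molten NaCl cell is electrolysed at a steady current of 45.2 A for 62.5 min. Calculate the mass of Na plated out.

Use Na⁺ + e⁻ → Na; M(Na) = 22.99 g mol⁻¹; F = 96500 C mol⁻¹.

40.4 g

Q = I·t = 45.20 A × 3750.0 s = 169500 C.
n(e⁻) = Q/F = 169500 / 96500 = 1.756 mol.
Na⁺ + e⁻ → Na, so n(Na) = n(e⁻)/1 = 1.756 mol.
m = n·M = 1.756 × 22.99 = 40.4 g.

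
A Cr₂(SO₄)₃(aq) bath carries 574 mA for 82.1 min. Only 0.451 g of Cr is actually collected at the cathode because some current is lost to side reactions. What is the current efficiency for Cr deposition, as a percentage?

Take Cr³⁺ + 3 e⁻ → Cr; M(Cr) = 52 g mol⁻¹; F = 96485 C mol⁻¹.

88.8 %

Q = I·t = 0.5740 × 4926.0 = 2828 C; n(e⁻) = 2828/96485 = 0.02931 mol.
Theoretical n(Cr) = n(e⁻)/3 = 0.009768 mol, i.e. m_theo = 0.009768 × 52 = 0.5080 g.
Efficiency = m_actual / m_theo = 0.451 / 0.5080 = 88.8 %.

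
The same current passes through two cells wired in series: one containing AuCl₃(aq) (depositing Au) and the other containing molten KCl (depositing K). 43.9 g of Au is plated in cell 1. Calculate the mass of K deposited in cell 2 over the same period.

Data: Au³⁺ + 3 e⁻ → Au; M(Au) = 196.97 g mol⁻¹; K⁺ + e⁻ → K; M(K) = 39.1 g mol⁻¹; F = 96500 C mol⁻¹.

26.1 g

n(Au) = 43.9 / 196.97 = 0.2229 mol.
Since Au³⁺ + 3 e⁻ → Au, n(e⁻) passed = 3 × 0.2229 = 0.6686 mol.
Cells in series carry the same charge, so the same 0.6686 mol of electrons passes through cell 2.
K⁺ + e⁻ → K, so n(K) = 0.6686 / 1 = 0.6686 mol.
m(K) = 0.6686 × 39.1 = 26.1 g.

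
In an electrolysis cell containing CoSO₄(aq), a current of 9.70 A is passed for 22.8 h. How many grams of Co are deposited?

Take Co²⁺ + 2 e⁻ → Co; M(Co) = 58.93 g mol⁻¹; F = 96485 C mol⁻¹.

243 g

Q = I·t = 9.700 A × 82080 s = 796200 C.
n(e⁻) = Q/F = 796200 / 96485 = 8.252 mol.
Co²⁺ + 2 e⁻ → Co, so n(Co) = n(e⁻)/2 = 4.126 mol.
m = n·M = 4.126 × 58.93 = 243 g.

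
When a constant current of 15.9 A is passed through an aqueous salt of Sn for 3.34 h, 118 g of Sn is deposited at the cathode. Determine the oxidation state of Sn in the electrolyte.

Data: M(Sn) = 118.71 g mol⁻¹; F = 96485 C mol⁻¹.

Q = I·t = 15.90 A × 12024 s = 191200 C, so n(e⁻) = 191200/96485 = 1.981 mol.
n(Sn) deposited = 118 / 118.71 = 0.9940 mol.
Electrons per atom = n(e⁻)/n(Sn) = 1.981 / 0.9940 = 1.99 ≈ 2, so the ion is Sn²⁺.

+2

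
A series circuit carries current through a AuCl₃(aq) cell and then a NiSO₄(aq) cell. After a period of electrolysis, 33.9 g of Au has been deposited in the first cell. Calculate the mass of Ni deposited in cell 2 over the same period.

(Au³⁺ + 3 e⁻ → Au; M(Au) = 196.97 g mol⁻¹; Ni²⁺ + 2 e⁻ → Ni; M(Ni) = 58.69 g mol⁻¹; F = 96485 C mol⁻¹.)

15.2 g

n(Au) = 33.9 / 196.97 = 0.1721 mol.
Since Au³⁺ + 3 e⁻ → Au, n(e⁻) passed = 3 × 0.1721 = 0.5163 mol.
Cells in series carry the same charge, so the same 0.5163 mol of electrons passes through cell 2.
Ni²⁺ + 2 e⁻ → Ni, so n(Ni) = 0.5163 / 2 = 0.2582 mol.
m(Ni) = 0.2582 × 58.69 = 15.2 g.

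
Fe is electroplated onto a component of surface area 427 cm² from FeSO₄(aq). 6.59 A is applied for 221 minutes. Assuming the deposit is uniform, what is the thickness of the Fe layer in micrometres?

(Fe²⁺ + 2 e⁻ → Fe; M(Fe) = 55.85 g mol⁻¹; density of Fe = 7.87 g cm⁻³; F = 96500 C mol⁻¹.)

75.2 μm

Q = I·t = 6.590 × 13260 = 87380 C; n(e⁻) = 0.9055 mol.
n(Fe) = n(e⁻)/2 = 0.4528 mol, so m = 0.4528 × 55.85 = 25.29 g.
Volume = m/ρ = 25.29 / 7.87 = 3.213 cm³.
Thickness = V/A = 3.213 / 427 = 0.00752 cm = 75.2 μm.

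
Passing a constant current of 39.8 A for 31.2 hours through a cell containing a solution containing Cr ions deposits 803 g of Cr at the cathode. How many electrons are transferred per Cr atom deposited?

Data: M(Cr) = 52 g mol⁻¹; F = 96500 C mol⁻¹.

Q = I·t = 39.80 A × 112320 s = 4470000 C, so n(e⁻) = 4470000/96500 = 46.32 mol.
n(Cr) deposited = 803 / 52 = 15.44 mol.
Electrons per atom = n(e⁻)/n(Cr) = 46.32 / 15.44 = 3.00 ≈ 3, so the ion is Cr³⁺.

3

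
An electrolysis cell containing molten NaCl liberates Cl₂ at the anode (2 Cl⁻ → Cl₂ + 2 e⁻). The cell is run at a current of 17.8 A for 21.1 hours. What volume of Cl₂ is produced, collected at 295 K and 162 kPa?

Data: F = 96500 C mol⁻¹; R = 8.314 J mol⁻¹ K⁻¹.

106 L

Q = I·t = 17.80 A × 75960 s = 1352000 C.
n(e⁻) = Q/F = 1352000 / 96500 = 14.01 mol.
2 electrons are transferred per Cl₂ molecule, so n(Cl₂) = 14.01 / 2 = 7.006 mol.
V = nRT/P = (7.006 × 8.314 × 295) / (162 × 10³ Pa) = 0.106 m³ = 106 L.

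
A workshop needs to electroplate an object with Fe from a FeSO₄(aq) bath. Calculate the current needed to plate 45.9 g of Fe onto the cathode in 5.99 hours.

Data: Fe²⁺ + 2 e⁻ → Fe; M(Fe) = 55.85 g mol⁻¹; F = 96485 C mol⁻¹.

n(Fe) = 45.9 / 55.85 = 0.8218 mol.
n(e⁻) = 2 × 0.8218 = 1.644 mol.
Q = n(e⁻)·F = 1.644 × 96485 = 158600 C.
I = Q/t = 158600 / 21564 s = 7.35 A.

7.35 A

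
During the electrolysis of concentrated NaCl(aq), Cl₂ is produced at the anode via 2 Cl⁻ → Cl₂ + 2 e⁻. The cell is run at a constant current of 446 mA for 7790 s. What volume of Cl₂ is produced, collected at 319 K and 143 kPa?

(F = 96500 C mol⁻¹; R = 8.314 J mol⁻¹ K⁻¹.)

Q = I·t = 0.4460 A × 7790.0 s = 3474 C.
n(e⁻) = Q/F = 3474 / 96500 = 0.03600 mol.
2 electrons are transferred per Cl₂ molecule, so n(Cl₂) = 0.03600 / 2 = 0.01800 mol.
V = nRT/P = (0.01800 × 8.314 × 319) / (143 × 10³ Pa) = 3.34 × 10⁻⁴ m³ = 0.334 L.

0.334 L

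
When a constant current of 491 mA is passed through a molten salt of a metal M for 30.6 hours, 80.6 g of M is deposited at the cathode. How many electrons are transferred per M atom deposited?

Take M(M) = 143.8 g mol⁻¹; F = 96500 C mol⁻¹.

Q = I·t = 0.4910 A × 110160 s = 54090 C, so n(e⁻) = 54090/96500 = 0.5605 mol.
n(M) deposited = 80.6 / 143.8 = 0.5605 mol.
Electrons per atom = n(e⁻)/n(M) = 0.5605 / 0.5605 = 1.00 ≈ 1, so the ion is M⁺.

1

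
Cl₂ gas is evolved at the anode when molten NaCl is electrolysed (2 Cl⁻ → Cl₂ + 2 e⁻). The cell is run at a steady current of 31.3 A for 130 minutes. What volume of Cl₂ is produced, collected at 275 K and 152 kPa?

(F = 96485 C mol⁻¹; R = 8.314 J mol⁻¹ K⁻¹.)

19.0 L

Q = I·t = 31.30 A × 7800.0 s = 244100 C.
n(e⁻) = Q/F = 244100 / 96485 = 2.530 mol.
2 electrons are transferred per Cl₂ molecule, so n(Cl₂) = 2.530 / 2 = 1.265 mol.
V = nRT/P = (1.265 × 8.314 × 275) / (152 × 10³ Pa) = 0.0190 m³ = 19.0 L.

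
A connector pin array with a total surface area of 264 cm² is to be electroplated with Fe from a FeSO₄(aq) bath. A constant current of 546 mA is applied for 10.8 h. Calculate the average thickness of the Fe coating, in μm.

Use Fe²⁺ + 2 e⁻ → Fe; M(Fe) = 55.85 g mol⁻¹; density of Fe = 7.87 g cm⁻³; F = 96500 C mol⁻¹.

29.6 μm

Q = I·t = 0.5460 × 38880 = 21230 C; n(e⁻) = 0.2200 mol.
n(Fe) = n(e⁻)/2 = 0.1100 mol, so m = 0.1100 × 55.85 = 6.143 g.
Volume = m/ρ = 6.143 / 7.87 = 0.7806 cm³.
Thickness = V/A = 0.7806 / 264 = 0.00296 cm = 29.6 μm.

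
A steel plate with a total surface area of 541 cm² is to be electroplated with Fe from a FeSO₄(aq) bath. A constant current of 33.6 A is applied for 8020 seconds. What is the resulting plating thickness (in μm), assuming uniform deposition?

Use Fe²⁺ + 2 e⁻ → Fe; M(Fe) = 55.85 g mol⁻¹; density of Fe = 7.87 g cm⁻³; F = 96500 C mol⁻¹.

Q = I·t = 33.60 × 8020.0 = 269500 C; n(e⁻) = 2.792 mol.
n(Fe) = n(e⁻)/2 = 1.396 mol, so m = 1.396 × 55.85 = 77.98 g.
Volume = m/ρ = 77.98 / 7.87 = 9.908 cm³.
Thickness = V/A = 9.908 / 541 = 0.0183 cm = 183 μm.

183 μm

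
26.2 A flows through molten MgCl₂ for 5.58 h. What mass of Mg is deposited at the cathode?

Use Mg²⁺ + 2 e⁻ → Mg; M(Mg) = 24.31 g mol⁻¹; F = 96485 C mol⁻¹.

Q = I·t = 26.20 A × 20088 s = 526300 C.
n(e⁻) = Q/F = 526300 / 96485 = 5.455 mol.
Mg²⁺ + 2 e⁻ → Mg, so n(Mg) = n(e⁻)/2 = 2.727 mol.
m = n·M = 2.727 × 24.31 = 66.3 g.

66.3 g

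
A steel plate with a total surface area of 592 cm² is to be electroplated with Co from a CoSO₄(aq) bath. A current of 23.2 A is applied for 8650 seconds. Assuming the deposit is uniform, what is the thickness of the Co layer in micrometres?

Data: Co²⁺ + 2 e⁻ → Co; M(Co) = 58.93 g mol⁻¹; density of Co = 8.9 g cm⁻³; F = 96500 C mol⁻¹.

Q = I·t = 23.20 × 8650.0 = 200700 C; n(e⁻) = 2.080 mol.
n(Co) = n(e⁻)/2 = 1.040 mol, so m = 1.040 × 58.93 = 61.27 g.
Volume = m/ρ = 61.27 / 8.9 = 6.885 cm³.
Thickness = V/A = 6.885 / 592 = 0.0116 cm = 116 μm.

116 μm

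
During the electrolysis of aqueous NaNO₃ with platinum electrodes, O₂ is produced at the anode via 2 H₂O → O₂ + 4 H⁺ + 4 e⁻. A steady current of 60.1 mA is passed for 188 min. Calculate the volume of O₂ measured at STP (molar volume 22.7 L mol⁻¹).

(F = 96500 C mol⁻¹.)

Q = I·t = 0.06010 A × 11280 s = 677.9 C.
n(e⁻) = Q/F = 677.9 / 96500 = 0.007025 mol.
4 electrons are transferred per O₂ molecule, so n(O₂) = 0.007025 / 4 = 0.001756 mol.
V = n × V_m = 0.001756 × 22.7 = 0.0399 L.

0.0399 L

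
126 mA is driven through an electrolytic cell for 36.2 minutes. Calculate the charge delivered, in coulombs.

274 C

Q = I·t = 0.1260 A × 2172.0 s = 274 C.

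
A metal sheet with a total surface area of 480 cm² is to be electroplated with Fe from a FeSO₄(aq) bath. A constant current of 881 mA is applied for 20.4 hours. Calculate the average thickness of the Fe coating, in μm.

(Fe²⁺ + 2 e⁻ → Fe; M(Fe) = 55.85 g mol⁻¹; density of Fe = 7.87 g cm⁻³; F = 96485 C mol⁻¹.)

Q = I·t = 0.8810 × 73440 = 64700 C; n(e⁻) = 0.6706 mol.
n(Fe) = n(e⁻)/2 = 0.3353 mol, so m = 0.3353 × 55.85 = 18.73 g.
Volume = m/ρ = 18.73 / 7.87 = 2.379 cm³.
Thickness = V/A = 2.379 / 480 = 0.00496 cm = 49.6 μm.

49.6 μm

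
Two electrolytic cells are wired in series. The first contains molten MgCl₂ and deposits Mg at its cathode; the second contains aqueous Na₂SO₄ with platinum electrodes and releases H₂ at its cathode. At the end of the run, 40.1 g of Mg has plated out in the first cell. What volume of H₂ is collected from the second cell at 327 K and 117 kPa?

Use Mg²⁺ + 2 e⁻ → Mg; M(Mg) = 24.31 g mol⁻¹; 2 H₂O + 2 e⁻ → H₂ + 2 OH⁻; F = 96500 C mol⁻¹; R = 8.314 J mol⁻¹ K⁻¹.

n(Mg) = 40.1 / 24.31 = 1.650 mol, so n(e⁻) = 2 × 1.650 = 3.299 mol.
The cells are in series, so the same 3.299 mol of electrons passes through the second cell.
2 H₂O + 2 e⁻ → H₂ + 2 OH⁻ — 2 mol e⁻ per mol H₂, so n(H₂) = 3.299/2 = 1.650 mol.
V = nRT/P = (1.650 × 8.314 × 327) / (117 × 10³) = 0.0383 m³ = 38.3 L.

38.3 L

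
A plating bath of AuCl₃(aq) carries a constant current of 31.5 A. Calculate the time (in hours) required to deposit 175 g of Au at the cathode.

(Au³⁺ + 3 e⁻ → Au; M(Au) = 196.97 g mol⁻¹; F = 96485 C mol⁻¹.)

n(Au) = m/M = 175 / 196.97 = 0.8885 mol.
Each Au atom requires 3 electrons, so n(e⁻) = 3 × 0.8885 = 2.665 mol.
Q = n(e⁻)·F = 2.665 × 96485 = 257200 C.
t = Q/I = 257200 / 31.50 A = 8164 s = 2.27 h.

2.27 h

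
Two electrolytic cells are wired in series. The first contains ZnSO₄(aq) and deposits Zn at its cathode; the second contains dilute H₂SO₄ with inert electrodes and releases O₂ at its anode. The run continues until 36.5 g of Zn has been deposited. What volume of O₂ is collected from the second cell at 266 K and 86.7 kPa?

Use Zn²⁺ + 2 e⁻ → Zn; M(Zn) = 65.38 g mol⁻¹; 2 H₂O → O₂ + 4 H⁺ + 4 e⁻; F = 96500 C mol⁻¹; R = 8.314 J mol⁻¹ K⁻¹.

n(Zn) = 36.5 / 65.38 = 0.5583 mol, so n(e⁻) = 2 × 0.5583 = 1.117 mol.
The cells are in series, so the same 1.117 mol of electrons passes through the second cell.
2 H₂O → O₂ + 4 H⁺ + 4 e⁻ — 4 mol e⁻ per mol O₂, so n(O₂) = 1.117/4 = 0.2791 mol.
V = nRT/P = (0.2791 × 8.314 × 266) / (86.7 × 10³) = 0.00712 m³ = 7.12 L.

7.12 L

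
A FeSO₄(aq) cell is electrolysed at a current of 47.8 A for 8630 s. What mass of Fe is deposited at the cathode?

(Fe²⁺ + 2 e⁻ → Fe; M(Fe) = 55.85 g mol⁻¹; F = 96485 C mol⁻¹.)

119 g

Q = I·t = 47.80 A × 8630.0 s = 412500 C.
n(e⁻) = Q/F = 412500 / 96485 = 4.275 mol.
Fe²⁺ + 2 e⁻ → Fe, so n(Fe) = n(e⁻)/2 = 2.138 mol.
m = n·M = 2.138 × 55.85 = 119 g.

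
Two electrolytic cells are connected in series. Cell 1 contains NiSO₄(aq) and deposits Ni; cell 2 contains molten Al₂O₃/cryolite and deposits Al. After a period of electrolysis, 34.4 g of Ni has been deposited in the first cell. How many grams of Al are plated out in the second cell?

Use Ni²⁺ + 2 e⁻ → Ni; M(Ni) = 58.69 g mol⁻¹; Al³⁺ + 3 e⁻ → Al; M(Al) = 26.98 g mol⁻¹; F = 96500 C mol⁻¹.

n(Ni) = 34.4 / 58.69 = 0.5861 mol.
Since Ni²⁺ + 2 e⁻ → Ni, n(e⁻) passed = 2 × 0.5861 = 1.172 mol.
Cells in series carry the same charge, so the same 1.172 mol of electrons passes through cell 2.
Al³⁺ + 3 e⁻ → Al, so n(Al) = 1.172 / 3 = 0.3908 mol.
m(Al) = 0.3908 × 26.98 = 10.5 g.

10.5 g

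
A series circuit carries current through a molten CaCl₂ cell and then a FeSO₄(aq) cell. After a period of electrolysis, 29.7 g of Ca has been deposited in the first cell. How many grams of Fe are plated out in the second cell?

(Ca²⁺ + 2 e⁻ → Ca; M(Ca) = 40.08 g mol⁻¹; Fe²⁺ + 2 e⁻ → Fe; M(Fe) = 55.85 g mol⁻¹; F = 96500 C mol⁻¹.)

n(Ca) = 29.7 / 40.08 = 0.7410 mol.
Since Ca²⁺ + 2 e⁻ → Ca, n(e⁻) passed = 2 × 0.7410 = 1.482 mol.
Cells in series carry the same charge, so the same 1.482 mol of electrons passes through cell 2.
Fe²⁺ + 2 e⁻ → Fe, so n(Fe) = 1.482 / 2 = 0.7410 mol.
m(Fe) = 0.7410 × 55.85 = 41.4 g.

41.4 g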